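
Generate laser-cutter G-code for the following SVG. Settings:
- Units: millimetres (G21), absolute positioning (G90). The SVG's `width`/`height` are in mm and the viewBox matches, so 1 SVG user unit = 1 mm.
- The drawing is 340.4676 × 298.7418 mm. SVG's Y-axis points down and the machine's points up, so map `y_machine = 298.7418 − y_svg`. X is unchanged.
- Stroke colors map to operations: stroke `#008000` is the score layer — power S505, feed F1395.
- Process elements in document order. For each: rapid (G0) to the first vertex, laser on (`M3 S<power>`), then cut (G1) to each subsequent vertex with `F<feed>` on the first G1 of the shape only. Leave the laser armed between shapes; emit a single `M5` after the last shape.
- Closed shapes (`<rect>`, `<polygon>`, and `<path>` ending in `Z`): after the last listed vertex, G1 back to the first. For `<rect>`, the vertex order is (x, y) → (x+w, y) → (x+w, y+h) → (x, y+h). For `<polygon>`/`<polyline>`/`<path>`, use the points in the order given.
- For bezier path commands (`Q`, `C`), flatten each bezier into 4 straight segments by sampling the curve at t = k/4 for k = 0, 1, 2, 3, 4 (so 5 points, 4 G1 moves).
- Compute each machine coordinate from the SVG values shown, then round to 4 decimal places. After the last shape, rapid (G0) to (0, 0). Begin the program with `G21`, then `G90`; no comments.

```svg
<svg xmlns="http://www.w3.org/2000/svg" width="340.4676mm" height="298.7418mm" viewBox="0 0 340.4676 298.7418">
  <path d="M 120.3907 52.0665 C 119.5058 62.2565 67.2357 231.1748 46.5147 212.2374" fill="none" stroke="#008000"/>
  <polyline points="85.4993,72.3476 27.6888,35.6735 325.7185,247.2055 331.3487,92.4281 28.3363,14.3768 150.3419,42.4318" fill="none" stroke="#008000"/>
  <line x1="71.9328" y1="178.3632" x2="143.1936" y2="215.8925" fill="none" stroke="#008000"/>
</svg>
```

viewBox `0 0 340.4676 298.7418` with mm width/height → 1 unit = 1 mm. Flip: y_m = 298.7418 − y_svg.

**Shape 1** — `<path>` cubic bezier, stroke `#008000` → score (S505, F1395). Control points (SVG): P0=(120.3907,52.0665), P1=(119.5058,62.2565), P2=(67.2357,231.1748), P3=(46.5147,212.2374); sampled at t=k/4. Machine vertices: (120.3907,246.6753) → (111.3881,214.6866) → (90.8912,155.6671) → (66.6751,102.1089) → (46.5147,86.5044). Open path.

**Shape 2** — `<polyline>` open polyline, stroke `#008000` → score (S505, F1395). Machine vertices: (85.4993,226.3942) → (27.6888,263.0683) → (325.7185,51.5363) → (331.3487,206.3137) → (28.3363,284.3650) → (150.3419,256.3100). Open path.

**Shape 3** — `<line>` line segment, stroke `#008000` → score (S505, F1395). Machine vertices: (71.9328,120.3786) → (143.1936,82.8493). Open path.

G21
G90
G0 X120.3907 Y246.6753
M3 S505
G1 X111.3881 Y214.6866 F1395
G1 X90.8912 Y155.6671
G1 X66.6751 Y102.1089
G1 X46.5147 Y86.5044
G0 X85.4993 Y226.3942
M3 S505
G1 X27.6888 Y263.0683 F1395
G1 X325.7185 Y51.5363
G1 X331.3487 Y206.3137
G1 X28.3363 Y284.3650
G1 X150.3419 Y256.3100
G0 X71.9328 Y120.3786
M3 S505
G1 X143.1936 Y82.8493 F1395
M5
G0 X0.0000 Y0.0000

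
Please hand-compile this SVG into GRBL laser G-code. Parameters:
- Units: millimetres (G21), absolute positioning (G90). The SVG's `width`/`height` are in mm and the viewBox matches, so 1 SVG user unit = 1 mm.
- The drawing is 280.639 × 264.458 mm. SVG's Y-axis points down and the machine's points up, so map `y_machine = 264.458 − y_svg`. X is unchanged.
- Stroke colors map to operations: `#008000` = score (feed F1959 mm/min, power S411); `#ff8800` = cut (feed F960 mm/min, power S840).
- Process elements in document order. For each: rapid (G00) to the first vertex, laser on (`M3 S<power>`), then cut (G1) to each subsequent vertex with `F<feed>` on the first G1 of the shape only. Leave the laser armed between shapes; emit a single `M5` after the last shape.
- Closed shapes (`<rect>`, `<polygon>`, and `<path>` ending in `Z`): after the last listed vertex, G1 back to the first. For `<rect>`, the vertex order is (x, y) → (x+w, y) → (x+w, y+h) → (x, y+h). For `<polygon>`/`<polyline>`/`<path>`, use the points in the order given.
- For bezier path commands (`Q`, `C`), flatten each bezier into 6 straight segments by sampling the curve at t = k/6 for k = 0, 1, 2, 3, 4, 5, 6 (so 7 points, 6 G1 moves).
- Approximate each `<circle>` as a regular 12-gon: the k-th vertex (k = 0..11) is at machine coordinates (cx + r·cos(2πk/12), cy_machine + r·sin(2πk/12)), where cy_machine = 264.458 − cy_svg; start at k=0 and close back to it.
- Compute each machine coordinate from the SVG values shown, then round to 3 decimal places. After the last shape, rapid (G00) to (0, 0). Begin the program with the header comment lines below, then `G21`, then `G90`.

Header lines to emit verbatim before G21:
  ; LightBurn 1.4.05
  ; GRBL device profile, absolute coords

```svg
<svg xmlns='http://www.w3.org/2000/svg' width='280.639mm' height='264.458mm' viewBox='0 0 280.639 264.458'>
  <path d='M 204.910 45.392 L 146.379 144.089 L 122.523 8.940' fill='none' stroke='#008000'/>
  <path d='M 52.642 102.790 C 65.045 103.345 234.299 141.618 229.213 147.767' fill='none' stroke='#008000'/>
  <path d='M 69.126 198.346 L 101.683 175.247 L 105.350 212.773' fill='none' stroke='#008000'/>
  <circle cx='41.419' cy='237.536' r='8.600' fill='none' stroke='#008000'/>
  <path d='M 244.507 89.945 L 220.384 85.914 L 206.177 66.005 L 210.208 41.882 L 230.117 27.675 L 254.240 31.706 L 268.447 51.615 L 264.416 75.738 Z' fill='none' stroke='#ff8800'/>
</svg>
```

1 u = 1 mm; y_m = 264.458 − y.

[1] `<path>` open polyline, #008000→score S411 F1959: (204.910,219.066) → (146.379,120.369) → (122.523,255.518)

[2] `<path>` cubic bezier, #008000→score S411 F1959: (52.642,161.668) → (70.381,158.571) → (105.062,151.127) → (147.486,141.277) → (188.452,130.961) → (218.761,122.119) → (229.213,116.691)

[3] `<path>` open polyline, #008000→score S411 F1959: (69.126,66.112) → (101.683,89.211) → (105.350,51.685)

[4] `<circle>` circle, #008000→score S411 F1959: (50.019,26.922) → (48.867,31.222) → (45.719,34.370) → (41.419,35.522) → (37.119,34.370) → (33.971,31.222) → (32.819,26.922) → (33.971,22.622) → (37.119,19.474) → (41.419,18.322) → (45.719,19.474) → (48.867,22.622) → (50.019,26.922) (closed)

[5] `<path>` regular polygon, #ff8800→cut S840 F960: (244.507,174.513) → (220.384,178.544) → (206.177,198.453) → (210.208,222.576) → (230.117,236.783) → (254.240,232.752) → (268.447,212.843) → (264.416,188.720) → (244.507,174.513) (closed)

; LightBurn 1.4.05
; GRBL device profile, absolute coords
G21
G90
G00 X204.910 Y219.066
M3 S411
G1 X146.379 Y120.369 F1959
G1 X122.523 Y255.518
G00 X52.642 Y161.668
M3 S411
G1 X70.381 Y158.571 F1959
G1 X105.062 Y151.127
G1 X147.486 Y141.277
G1 X188.452 Y130.961
G1 X218.761 Y122.119
G1 X229.213 Y116.691
G00 X69.126 Y66.112
M3 S411
G1 X101.683 Y89.211 F1959
G1 X105.350 Y51.685
G00 X50.019 Y26.922
M3 S411
G1 X48.867 Y31.222 F1959
G1 X45.719 Y34.370
G1 X41.419 Y35.522
G1 X37.119 Y34.370
G1 X33.971 Y31.222
G1 X32.819 Y26.922
G1 X33.971 Y22.622
G1 X37.119 Y19.474
G1 X41.419 Y18.322
G1 X45.719 Y19.474
G1 X48.867 Y22.622
G1 X50.019 Y26.922
G00 X244.507 Y174.513
M3 S840
G1 X220.384 Y178.544 F960
G1 X206.177 Y198.453
G1 X210.208 Y222.576
G1 X230.117 Y236.783
G1 X254.240 Y232.752
G1 X268.447 Y212.843
G1 X264.416 Y188.720
G1 X244.507 Y174.513
M5
G00 X0.000 Y0.000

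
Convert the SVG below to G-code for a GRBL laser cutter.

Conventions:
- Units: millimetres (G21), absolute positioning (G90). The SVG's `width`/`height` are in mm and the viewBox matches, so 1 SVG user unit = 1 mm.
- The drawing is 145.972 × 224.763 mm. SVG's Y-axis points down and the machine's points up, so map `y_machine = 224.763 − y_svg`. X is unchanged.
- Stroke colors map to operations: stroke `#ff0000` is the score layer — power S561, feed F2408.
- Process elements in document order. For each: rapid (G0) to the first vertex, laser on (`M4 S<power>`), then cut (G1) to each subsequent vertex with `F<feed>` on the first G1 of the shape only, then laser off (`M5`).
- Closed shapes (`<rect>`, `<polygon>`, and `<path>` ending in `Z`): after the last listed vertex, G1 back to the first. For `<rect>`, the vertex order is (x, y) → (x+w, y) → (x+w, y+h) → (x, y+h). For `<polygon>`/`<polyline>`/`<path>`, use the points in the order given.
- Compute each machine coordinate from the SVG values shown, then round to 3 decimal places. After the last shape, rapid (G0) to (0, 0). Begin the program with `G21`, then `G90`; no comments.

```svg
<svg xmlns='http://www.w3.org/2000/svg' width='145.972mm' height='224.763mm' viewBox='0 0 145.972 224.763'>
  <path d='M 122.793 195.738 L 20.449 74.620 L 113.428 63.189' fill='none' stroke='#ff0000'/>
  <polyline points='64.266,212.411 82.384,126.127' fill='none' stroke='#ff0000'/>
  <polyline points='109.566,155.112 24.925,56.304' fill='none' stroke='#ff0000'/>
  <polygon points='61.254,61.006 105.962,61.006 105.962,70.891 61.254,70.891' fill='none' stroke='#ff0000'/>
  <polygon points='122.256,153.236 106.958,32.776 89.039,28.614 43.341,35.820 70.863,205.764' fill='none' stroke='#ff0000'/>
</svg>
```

G21
G90
G0 X122.793 Y29.025
M4 S561
G1 X20.449 Y150.143 F2408
G1 X113.428 Y161.574
M5
G0 X64.266 Y12.352
M4 S561
G1 X82.384 Y98.636 F2408
M5
G0 X109.566 Y69.651
M4 S561
G1 X24.925 Y168.459 F2408
M5
G0 X61.254 Y163.757
M4 S561
G1 X105.962 Y163.757 F2408
G1 X105.962 Y153.872
G1 X61.254 Y153.872
G1 X61.254 Y163.757
M5
G0 X122.256 Y71.527
M4 S561
G1 X106.958 Y191.987 F2408
G1 X89.039 Y196.149
G1 X43.341 Y188.943
G1 X70.863 Y18.999
G1 X122.256 Y71.527
M5
G0 X0.000 Y0.000

Since the viewBox matches the mm dimensions, user units are millimetres directly. The only transform is the Y-flip y_m = 224.763 − y_svg.

Shape 1 is a open polyline drawn with `<path>`. Its stroke #ff0000 means score at S561, F2408. After flipping Y the toolpath is (122.793,29.025) → (20.449,150.143) → (113.428,161.574).

Shape 2 is a line segment drawn with `<polyline>`. Its stroke #ff0000 means score at S561, F2408. After flipping Y the toolpath is (64.266,12.352) → (82.384,98.636).

Shape 3 is a line segment drawn with `<polyline>`. Its stroke #ff0000 means score at S561, F2408. After flipping Y the toolpath is (109.566,69.651) → (24.925,168.459).

Shape 4 is a rectangle drawn with `<polygon>`. Its stroke #ff0000 means score at S561, F2408. After flipping Y the toolpath is (61.254,163.757) → (105.962,163.757) → (105.962,153.872) → (61.254,153.872) → (61.254,163.757), returning to the start.

Shape 5 is a closed polygon drawn with `<polygon>`. Its stroke #ff0000 means score at S561, F2408. After flipping Y the toolpath is (122.256,71.527) → (106.958,191.987) → (89.039,196.149) → (43.341,188.943) → (70.863,18.999) → (122.256,71.527), returning to the start.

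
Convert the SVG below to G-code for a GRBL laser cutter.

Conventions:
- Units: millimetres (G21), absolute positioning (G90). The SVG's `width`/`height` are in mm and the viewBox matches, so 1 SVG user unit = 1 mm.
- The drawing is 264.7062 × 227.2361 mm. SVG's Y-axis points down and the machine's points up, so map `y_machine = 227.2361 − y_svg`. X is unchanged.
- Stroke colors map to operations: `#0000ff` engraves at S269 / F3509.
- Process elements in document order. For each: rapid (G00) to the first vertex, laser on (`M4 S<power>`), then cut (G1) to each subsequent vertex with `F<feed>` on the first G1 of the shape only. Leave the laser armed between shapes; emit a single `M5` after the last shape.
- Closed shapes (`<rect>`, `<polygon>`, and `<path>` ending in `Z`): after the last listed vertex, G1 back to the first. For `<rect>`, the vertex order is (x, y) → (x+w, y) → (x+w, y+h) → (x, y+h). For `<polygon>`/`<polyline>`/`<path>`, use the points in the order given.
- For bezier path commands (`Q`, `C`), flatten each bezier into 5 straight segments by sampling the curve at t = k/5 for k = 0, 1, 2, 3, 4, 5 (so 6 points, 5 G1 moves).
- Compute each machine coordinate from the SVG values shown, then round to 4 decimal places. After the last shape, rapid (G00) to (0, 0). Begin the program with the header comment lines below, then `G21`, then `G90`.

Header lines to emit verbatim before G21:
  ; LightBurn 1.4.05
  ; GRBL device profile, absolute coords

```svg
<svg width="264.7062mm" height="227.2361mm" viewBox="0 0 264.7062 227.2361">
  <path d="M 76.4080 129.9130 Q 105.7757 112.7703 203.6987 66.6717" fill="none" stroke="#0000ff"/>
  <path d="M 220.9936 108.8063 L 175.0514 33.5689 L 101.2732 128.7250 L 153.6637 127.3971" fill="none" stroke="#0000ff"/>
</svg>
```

; LightBurn 1.4.05
; GRBL device profile, absolute coords
G21
G90
G00 X76.4080 Y97.3231
M4 S269
G1 X90.8973 Y105.3384 F3509
G1 X110.8710 Y115.6702
G1 X136.3291 Y128.3185
G1 X167.2717 Y143.2832
G1 X203.6987 Y160.5644
G00 X220.9936 Y118.4298
M4 S269
G1 X175.0514 Y193.6672 F3509
G1 X101.2732 Y98.5111
G1 X153.6637 Y99.8390
M5
G00 X0.0000 Y0.0000

Since the viewBox matches the mm dimensions, user units are millimetres directly. The only transform is the Y-flip y_m = 227.2361 − y_svg.

Shape 1 is a quadratic bezier drawn with `<path>`. Its stroke #0000ff means engrave at S269, F3509. After flipping Y the toolpath is (76.4080,97.3231) → (90.8973,105.3384) → (110.8710,115.6702) → (136.3291,128.3185) → (167.2717,143.2832) → (203.6987,160.5644).

Shape 2 is a open polyline drawn with `<path>`. Its stroke #0000ff means engrave at S269, F3509. After flipping Y the toolpath is (220.9936,118.4298) → (175.0514,193.6672) → (101.2732,98.5111) → (153.6637,99.8390).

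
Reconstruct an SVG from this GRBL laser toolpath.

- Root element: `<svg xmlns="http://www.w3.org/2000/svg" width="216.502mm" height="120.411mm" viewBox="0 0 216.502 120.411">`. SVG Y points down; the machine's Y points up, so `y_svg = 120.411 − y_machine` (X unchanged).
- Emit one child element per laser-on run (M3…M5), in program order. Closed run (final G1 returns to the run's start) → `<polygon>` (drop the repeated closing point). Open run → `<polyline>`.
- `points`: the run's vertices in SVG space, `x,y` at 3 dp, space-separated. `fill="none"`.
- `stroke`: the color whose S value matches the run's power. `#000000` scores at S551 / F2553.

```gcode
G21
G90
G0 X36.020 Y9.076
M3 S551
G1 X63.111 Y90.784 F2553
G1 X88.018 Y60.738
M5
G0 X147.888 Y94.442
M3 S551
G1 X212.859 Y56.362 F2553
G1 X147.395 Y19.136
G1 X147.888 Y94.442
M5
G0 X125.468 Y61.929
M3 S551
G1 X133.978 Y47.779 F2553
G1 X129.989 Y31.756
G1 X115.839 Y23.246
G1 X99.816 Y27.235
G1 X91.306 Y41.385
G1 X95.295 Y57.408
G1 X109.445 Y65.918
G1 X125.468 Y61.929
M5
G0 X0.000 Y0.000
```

y_svg = 120.411 − y_m. Every run uses S551, so all elements get stroke `#000000` (score).

[1] open run; points: 36.020,111.335 63.111,29.627 88.018,59.673

[2] closed run; points: 147.888,25.969 212.859,64.049 147.395,101.275

[3] closed run; points: 125.468,58.482 133.978,72.632 129.989,88.655 115.839,97.165 99.816,93.176 91.306,79.026 95.295,63.003 109.445,54.493

<svg xmlns="http://www.w3.org/2000/svg" width="216.502mm" height="120.411mm" viewBox="0 0 216.502 120.411">
  <polyline points="36.020,111.335 63.111,29.627 88.018,59.673" fill="none" stroke="#000000"/>
  <polygon points="147.888,25.969 212.859,64.049 147.395,101.275" fill="none" stroke="#000000"/>
  <polygon points="125.468,58.482 133.978,72.632 129.989,88.655 115.839,97.165 99.816,93.176 91.306,79.026 95.295,63.003 109.445,54.493" fill="none" stroke="#000000"/>
</svg>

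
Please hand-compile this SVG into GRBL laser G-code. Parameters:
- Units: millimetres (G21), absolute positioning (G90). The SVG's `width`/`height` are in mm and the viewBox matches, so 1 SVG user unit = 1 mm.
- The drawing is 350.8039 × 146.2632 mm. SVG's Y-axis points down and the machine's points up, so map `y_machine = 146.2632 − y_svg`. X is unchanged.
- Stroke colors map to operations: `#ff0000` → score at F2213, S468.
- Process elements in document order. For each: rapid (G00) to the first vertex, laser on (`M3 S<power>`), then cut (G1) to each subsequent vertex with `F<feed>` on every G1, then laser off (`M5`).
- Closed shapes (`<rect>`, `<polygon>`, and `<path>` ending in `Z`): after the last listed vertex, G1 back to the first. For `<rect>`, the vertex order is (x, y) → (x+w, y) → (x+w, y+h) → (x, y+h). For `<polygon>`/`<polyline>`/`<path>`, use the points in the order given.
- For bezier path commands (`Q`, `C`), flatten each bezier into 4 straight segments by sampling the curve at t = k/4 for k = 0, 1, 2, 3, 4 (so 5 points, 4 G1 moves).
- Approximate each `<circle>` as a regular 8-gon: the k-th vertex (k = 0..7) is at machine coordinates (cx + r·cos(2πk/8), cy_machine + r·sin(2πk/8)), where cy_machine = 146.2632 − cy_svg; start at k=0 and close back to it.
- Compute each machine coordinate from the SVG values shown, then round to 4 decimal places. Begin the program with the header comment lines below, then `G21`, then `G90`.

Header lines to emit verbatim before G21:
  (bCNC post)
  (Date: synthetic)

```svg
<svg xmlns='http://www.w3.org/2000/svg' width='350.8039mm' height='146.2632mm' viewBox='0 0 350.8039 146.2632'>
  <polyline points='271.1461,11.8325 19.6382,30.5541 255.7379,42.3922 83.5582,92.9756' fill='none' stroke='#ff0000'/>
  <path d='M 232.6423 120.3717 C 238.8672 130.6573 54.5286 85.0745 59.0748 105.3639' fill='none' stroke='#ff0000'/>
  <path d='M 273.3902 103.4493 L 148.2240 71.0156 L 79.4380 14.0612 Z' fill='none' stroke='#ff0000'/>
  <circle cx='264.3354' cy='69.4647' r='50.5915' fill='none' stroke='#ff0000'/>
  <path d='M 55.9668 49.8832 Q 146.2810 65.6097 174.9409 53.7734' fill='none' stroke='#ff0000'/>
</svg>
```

(bCNC post)
(Date: synthetic)
G21
G90
G00 X271.1461 Y134.4307
M3 S468
G1 X19.6382 Y115.7091 F2213
G1 X255.7379 Y103.8710 F2213
G1 X83.5582 Y53.2876 F2213
M5
G00 X232.6423 Y25.8915
M3 S468
G1 X207.5092 Y26.7504 F2213
G1 X146.4881 Y37.1468 F2213
G1 X85.1522 Y45.6675 F2213
G1 X59.0748 Y40.8993 F2213
M5
G00 X273.3902 Y42.8139
M3 S468
G1 X148.2240 Y75.2476 F2213
G1 X79.4380 Y132.2020 F2213
G1 X273.3902 Y42.8139 F2213
M5
G00 X314.9269 Y76.7985
M3 S468
G1 X300.1090 Y112.5721 F2213
G1 X264.3354 Y127.3900 F2213
G1 X228.5618 Y112.5721 F2213
G1 X213.7439 Y76.7985 F2213
G1 X228.5618 Y41.0249 F2213
G1 X264.3354 Y26.2070 F2213
G1 X300.1090 Y41.0249 F2213
G1 X314.9269 Y76.7985 F2213
M5
G00 X55.9668 Y96.3800
M3 S468
G1 X97.2705 Y90.2394 F2213
G1 X130.8674 Y87.5442 F2213
G1 X156.7576 Y88.2943 F2213
G1 X174.9409 Y92.4898 F2213
M5

Since the viewBox matches the mm dimensions, user units are millimetres directly. The only transform is the Y-flip y_m = 146.2632 − y_svg.

Shape 1 is a open polyline drawn with `<polyline>`. Its stroke #ff0000 means score at S468, F2213. After flipping Y the toolpath is (271.1461,134.4307) → (19.6382,115.7091) → (255.7379,103.8710) → (83.5582,53.2876).

Shape 2 is a cubic bezier drawn with `<path>`. Its stroke #ff0000 means score at S468, F2213. After flipping Y the toolpath is (232.6423,25.8915) → (207.5092,26.7504) → (146.4881,37.1468) → (85.1522,45.6675) → (59.0748,40.8993).

Shape 3 is a closed polygon drawn with `<path>`. Its stroke #ff0000 means score at S468, F2213. After flipping Y the toolpath is (273.3902,42.8139) → (148.2240,75.2476) → (79.4380,132.2020) → (273.3902,42.8139), returning to the start.

Shape 4 is a circle drawn with `<circle>`. Its stroke #ff0000 means score at S468, F2213. After flipping Y the toolpath is (314.9269,76.7985) → (300.1090,112.5721) → (264.3354,127.3900) → (228.5618,112.5721) → (213.7439,76.7985) → (228.5618,41.0249) → (264.3354,26.2070) → (300.1090,41.0249) → (314.9269,76.7985), returning to the start.

Shape 5 is a quadratic bezier drawn with `<path>`. Its stroke #ff0000 means score at S468, F2213. After flipping Y the toolpath is (55.9668,96.3800) → (97.2705,90.2394) → (130.8674,87.5442) → (156.7576,88.2943) → (174.9409,92.4898).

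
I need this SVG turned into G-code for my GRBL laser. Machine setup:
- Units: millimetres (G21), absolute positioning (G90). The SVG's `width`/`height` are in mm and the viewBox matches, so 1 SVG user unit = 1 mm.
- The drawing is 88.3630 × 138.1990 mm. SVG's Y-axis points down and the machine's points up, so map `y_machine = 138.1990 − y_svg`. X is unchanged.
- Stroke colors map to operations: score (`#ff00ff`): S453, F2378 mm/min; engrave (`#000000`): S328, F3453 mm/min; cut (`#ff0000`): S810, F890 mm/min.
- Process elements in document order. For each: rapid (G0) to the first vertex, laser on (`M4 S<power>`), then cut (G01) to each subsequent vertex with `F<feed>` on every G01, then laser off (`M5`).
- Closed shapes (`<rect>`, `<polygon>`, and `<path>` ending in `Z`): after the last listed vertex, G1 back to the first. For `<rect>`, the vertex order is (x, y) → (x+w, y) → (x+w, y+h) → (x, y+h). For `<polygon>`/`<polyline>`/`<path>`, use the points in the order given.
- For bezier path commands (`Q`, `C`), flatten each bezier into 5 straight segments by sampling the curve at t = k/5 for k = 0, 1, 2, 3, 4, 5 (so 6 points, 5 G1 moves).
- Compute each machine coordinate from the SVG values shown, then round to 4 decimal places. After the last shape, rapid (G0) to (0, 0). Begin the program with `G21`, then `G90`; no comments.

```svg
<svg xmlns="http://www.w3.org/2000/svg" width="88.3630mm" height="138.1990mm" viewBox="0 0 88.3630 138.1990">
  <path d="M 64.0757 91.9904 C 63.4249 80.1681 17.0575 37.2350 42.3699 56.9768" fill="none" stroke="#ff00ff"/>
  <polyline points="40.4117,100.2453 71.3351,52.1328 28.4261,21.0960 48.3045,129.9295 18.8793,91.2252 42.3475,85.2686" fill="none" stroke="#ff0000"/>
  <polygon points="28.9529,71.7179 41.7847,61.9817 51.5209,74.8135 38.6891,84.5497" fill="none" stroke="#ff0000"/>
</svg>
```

Since the viewBox matches the mm dimensions, user units are millimetres directly. The only transform is the Y-flip y_m = 138.1990 − y_svg.

Shape 1 is a cubic bezier drawn with `<path>`. Its stroke #ff00ff means score at S453, F2378. After flipping Y the toolpath is (64.0757,46.2086) → (59.1384,56.2850) → (48.8641,69.3263) → (38.8880,80.8307) → (34.8449,86.2966) → (42.3699,81.2222).

Shape 2 is a open polyline drawn with `<polyline>`. Its stroke #ff0000 means cut at S810, F890. After flipping Y the toolpath is (40.4117,37.9537) → (71.3351,86.0662) → (28.4261,117.1030) → (48.3045,8.2695) → (18.8793,46.9738) → (42.3475,52.9304).

Shape 3 is a regular polygon drawn with `<polygon>`. Its stroke #ff0000 means cut at S810, F890. After flipping Y the toolpath is (28.9529,66.4811) → (41.7847,76.2173) → (51.5209,63.3855) → (38.6891,53.6493) → (28.9529,66.4811), returning to the start.

G21
G90
G0 X64.0757 Y46.2086
M4 S453
G01 X59.1384 Y56.2850 F2378
G01 X48.8641 Y69.3263 F2378
G01 X38.8880 Y80.8307 F2378
G01 X34.8449 Y86.2966 F2378
G01 X42.3699 Y81.2222 F2378
M5
G0 X40.4117 Y37.9537
M4 S810
G01 X71.3351 Y86.0662 F890
G01 X28.4261 Y117.1030 F890
G01 X48.3045 Y8.2695 F890
G01 X18.8793 Y46.9738 F890
G01 X42.3475 Y52.9304 F890
M5
G0 X28.9529 Y66.4811
M4 S810
G01 X41.7847 Y76.2173 F890
G01 X51.5209 Y63.3855 F890
G01 X38.6891 Y53.6493 F890
G01 X28.9529 Y66.4811 F890
M5
G0 X0.0000 Y0.0000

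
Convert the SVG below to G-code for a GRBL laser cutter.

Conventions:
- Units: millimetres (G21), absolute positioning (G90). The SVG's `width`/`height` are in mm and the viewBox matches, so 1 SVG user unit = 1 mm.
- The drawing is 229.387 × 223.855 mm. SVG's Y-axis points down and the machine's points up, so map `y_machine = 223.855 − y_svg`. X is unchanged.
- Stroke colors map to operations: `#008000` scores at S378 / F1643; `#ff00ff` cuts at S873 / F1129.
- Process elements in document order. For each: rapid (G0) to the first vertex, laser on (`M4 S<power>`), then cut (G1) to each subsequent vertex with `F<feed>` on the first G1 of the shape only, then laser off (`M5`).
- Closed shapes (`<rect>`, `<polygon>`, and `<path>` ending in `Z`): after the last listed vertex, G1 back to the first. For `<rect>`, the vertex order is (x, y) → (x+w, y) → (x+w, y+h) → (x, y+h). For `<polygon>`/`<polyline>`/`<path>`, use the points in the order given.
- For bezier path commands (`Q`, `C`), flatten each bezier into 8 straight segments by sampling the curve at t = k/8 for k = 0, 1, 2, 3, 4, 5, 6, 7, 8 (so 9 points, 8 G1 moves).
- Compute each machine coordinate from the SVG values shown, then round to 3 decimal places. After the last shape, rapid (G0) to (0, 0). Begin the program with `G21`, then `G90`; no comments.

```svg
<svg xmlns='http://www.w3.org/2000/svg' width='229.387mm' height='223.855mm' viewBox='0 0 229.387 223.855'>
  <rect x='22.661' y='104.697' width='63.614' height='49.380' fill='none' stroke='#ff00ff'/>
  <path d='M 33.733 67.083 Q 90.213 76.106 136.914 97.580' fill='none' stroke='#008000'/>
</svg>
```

G21
G90
G0 X22.661 Y119.158
M4 S873
G1 X86.275 Y119.158 F1129
G1 X86.275 Y69.778
G1 X22.661 Y69.778
G1 X22.661 Y119.158
M5
G0 X33.733 Y156.772
M4 S378
G1 X47.700 Y154.322 F1643
G1 X61.362 Y151.482
G1 X74.718 Y148.254
G1 X87.768 Y144.636
G1 X100.513 Y140.630
G1 X112.952 Y136.234
G1 X125.086 Y131.449
G1 X136.914 Y126.275
M5
G0 X0.000 Y0.000

Since the viewBox matches the mm dimensions, user units are millimetres directly. The only transform is the Y-flip y_m = 223.855 − y_svg.

Shape 1 is a rectangle drawn with `<rect>`. Its stroke #ff00ff means cut at S873, F1129. After flipping Y the toolpath is (22.661,119.158) → (86.275,119.158) → (86.275,69.778) → (22.661,69.778) → (22.661,119.158), returning to the start.

Shape 2 is a quadratic bezier drawn with `<path>`. Its stroke #008000 means score at S378, F1643. After flipping Y the toolpath is (33.733,156.772) → (47.700,154.322) → (61.362,151.482) → (74.718,148.254) → (87.768,144.636) → (100.513,140.630) → (112.952,136.234) → (125.086,131.449) → (136.914,126.275).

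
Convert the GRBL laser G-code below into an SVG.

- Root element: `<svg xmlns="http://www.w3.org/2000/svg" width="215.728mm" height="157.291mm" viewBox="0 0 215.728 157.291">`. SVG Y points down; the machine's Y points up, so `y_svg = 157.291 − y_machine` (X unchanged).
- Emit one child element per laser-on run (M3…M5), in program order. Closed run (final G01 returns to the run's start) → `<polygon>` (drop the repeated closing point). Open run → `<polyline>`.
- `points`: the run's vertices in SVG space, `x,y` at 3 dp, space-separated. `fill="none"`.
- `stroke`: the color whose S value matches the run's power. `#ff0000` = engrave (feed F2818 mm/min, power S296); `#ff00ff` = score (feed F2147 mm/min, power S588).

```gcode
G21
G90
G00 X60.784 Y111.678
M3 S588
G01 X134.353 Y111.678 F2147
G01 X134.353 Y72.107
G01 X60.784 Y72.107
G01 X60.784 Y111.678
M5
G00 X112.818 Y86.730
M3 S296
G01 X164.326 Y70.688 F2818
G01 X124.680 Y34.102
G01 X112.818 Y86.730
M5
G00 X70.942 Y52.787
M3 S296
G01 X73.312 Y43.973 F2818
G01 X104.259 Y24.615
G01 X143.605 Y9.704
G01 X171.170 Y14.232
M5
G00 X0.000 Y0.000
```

Machine Y-up, SVG Y-down with viewBox height 157.291, so y_svg = 157.291 − y_machine; X carries over.

Run 1: the run's S588 means `#ff00ff` (score). The run returns to its start, so emit a `<polygon>` with points (Y-flipped): 60.784,45.613 134.353,45.613 134.353,85.184 60.784,85.184.

Run 2: power S296 maps to stroke `#ff0000` (engrave). The run returns to its start, so emit a `<polygon>` with points (Y-flipped): 112.818,70.561 164.326,86.603 124.680,123.189.

Run 3: power S296 maps to stroke `#ff0000` (engrave). The run is open, so emit a `<polyline>` with points (Y-flipped): 70.942,104.504 73.312,113.318 104.259,132.676 143.605,147.587 171.170,143.059.

<svg xmlns="http://www.w3.org/2000/svg" width="215.728mm" height="157.291mm" viewBox="0 0 215.728 157.291">
  <polygon points="60.784,45.613 134.353,45.613 134.353,85.184 60.784,85.184" fill="none" stroke="#ff00ff"/>
  <polygon points="112.818,70.561 164.326,86.603 124.680,123.189" fill="none" stroke="#ff0000"/>
  <polyline points="70.942,104.504 73.312,113.318 104.259,132.676 143.605,147.587 171.170,143.059" fill="none" stroke="#ff0000"/>
</svg>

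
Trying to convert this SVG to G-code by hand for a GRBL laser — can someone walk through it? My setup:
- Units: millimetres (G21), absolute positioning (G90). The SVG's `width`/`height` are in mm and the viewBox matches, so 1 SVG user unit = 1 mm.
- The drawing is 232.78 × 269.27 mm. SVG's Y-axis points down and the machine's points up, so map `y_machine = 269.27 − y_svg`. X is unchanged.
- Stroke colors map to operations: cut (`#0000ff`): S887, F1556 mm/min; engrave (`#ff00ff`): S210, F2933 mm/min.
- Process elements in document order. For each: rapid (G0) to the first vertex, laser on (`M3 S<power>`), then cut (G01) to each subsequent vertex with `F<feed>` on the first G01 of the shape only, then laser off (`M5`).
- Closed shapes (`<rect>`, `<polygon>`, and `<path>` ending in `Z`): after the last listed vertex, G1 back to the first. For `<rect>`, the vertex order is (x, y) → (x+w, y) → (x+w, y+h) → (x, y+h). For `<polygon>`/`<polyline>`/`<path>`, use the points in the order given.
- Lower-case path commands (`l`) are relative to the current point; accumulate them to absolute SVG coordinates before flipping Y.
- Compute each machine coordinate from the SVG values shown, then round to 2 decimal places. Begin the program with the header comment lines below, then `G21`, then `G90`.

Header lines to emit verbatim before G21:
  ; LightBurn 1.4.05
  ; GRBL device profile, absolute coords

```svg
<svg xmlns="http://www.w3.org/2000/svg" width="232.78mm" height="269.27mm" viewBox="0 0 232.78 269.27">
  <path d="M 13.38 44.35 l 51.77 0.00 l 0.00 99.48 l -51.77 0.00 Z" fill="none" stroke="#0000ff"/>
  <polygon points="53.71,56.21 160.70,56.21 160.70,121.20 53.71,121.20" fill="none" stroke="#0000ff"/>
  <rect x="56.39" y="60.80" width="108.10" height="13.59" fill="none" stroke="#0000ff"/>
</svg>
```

1 u = 1 mm; y_m = 269.27 − y.

[1] `<path>` rectangle, #0000ff→cut S887 F1556: (13.38,224.92) → (65.15,224.92) → (65.15,125.44) → (13.38,125.44) → (13.38,224.92) (closed)

[2] `<polygon>` rectangle, #0000ff→cut S887 F1556: (53.71,213.06) → (160.70,213.06) → (160.70,148.07) → (53.71,148.07) → (53.71,213.06) (closed)

[3] `<rect>` rectangle, #0000ff→cut S887 F1556: (56.39,208.47) → (164.49,208.47) → (164.49,194.88) → (56.39,194.88) → (56.39,208.47) (closed)

; LightBurn 1.4.05
; GRBL device profile, absolute coords
G21
G90
G0 X13.38 Y224.92
M3 S887
G01 X65.15 Y224.92 F1556
G01 X65.15 Y125.44
G01 X13.38 Y125.44
G01 X13.38 Y224.92
M5
G0 X53.71 Y213.06
M3 S887
G01 X160.70 Y213.06 F1556
G01 X160.70 Y148.07
G01 X53.71 Y148.07
G01 X53.71 Y213.06
M5
G0 X56.39 Y208.47
M3 S887
G01 X164.49 Y208.47 F1556
G01 X164.49 Y194.88
G01 X56.39 Y194.88
G01 X56.39 Y208.47
M5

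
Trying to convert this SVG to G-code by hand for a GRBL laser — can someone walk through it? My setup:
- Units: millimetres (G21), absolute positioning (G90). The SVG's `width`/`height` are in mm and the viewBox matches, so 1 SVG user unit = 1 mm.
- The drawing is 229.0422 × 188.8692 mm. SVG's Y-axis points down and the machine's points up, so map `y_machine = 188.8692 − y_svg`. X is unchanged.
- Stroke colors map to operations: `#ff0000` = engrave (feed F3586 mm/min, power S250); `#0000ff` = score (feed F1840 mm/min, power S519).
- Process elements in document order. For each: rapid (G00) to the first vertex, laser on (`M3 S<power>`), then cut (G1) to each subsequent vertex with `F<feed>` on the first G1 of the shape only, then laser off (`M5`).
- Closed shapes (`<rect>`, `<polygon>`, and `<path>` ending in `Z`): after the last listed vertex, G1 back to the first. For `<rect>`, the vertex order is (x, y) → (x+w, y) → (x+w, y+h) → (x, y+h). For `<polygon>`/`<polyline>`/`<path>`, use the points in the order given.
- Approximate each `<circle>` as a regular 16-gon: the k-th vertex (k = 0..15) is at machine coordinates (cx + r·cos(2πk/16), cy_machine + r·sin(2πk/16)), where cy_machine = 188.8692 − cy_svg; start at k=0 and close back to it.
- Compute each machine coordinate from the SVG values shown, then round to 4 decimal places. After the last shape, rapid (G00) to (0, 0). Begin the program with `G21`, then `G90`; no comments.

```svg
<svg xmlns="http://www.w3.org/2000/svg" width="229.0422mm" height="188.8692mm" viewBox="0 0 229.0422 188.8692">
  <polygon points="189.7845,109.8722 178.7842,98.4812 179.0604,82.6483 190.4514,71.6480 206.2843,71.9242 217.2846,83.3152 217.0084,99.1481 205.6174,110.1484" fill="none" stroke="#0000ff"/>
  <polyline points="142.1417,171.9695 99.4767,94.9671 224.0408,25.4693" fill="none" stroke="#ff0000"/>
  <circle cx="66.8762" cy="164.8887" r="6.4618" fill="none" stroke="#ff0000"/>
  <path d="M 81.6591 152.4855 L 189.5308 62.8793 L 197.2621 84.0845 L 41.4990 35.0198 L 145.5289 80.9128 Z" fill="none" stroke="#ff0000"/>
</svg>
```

1 u = 1 mm; y_m = 188.8692 − y.

[1] `<polygon>` regular polygon, #0000ff→score S519 F1840: (189.7845,78.9970) → (178.7842,90.3880) → (179.0604,106.2209) → (190.4514,117.2212) → (206.2843,116.9450) → (217.2846,105.5540) → (217.0084,89.7211) → (205.6174,78.7208) → (189.7845,78.9970) (closed)

[2] `<polyline>` open polyline, #ff0000→engrave S250 F3586: (142.1417,16.8997) → (99.4767,93.9021) → (224.0408,163.3999)

[3] `<circle>` circle, #ff0000→engrave S250 F3586: (73.3380,23.9805) → (72.8461,26.4533) → (71.4454,28.5497) → (69.3490,29.9504) → (66.8762,30.4423) → (64.4034,29.9504) → (62.3070,28.5497) → (60.9063,26.4533) → (60.4144,23.9805) → (60.9063,21.5077) → (62.3070,19.4113) → (64.4034,18.0106) → (66.8762,17.5187) → (69.3490,18.0106) → (71.4454,19.4113) → (72.8461,21.5077) → (73.3380,23.9805) (closed)

[4] `<path>` closed polygon, #ff0000→engrave S250 F3586: (81.6591,36.3837) → (189.5308,125.9899) → (197.2621,104.7847) → (41.4990,153.8494) → (145.5289,107.9564) → (81.6591,36.3837) (closed)

G21
G90
G00 X189.7845 Y78.9970
M3 S519
G1 X178.7842 Y90.3880 F1840
G1 X179.0604 Y106.2209
G1 X190.4514 Y117.2212
G1 X206.2843 Y116.9450
G1 X217.2846 Y105.5540
G1 X217.0084 Y89.7211
G1 X205.6174 Y78.7208
G1 X189.7845 Y78.9970
M5
G00 X142.1417 Y16.8997
M3 S250
G1 X99.4767 Y93.9021 F3586
G1 X224.0408 Y163.3999
M5
G00 X73.3380 Y23.9805
M3 S250
G1 X72.8461 Y26.4533 F3586
G1 X71.4454 Y28.5497
G1 X69.3490 Y29.9504
G1 X66.8762 Y30.4423
G1 X64.4034 Y29.9504
G1 X62.3070 Y28.5497
G1 X60.9063 Y26.4533
G1 X60.4144 Y23.9805
G1 X60.9063 Y21.5077
G1 X62.3070 Y19.4113
G1 X64.4034 Y18.0106
G1 X66.8762 Y17.5187
G1 X69.3490 Y18.0106
G1 X71.4454 Y19.4113
G1 X72.8461 Y21.5077
G1 X73.3380 Y23.9805
M5
G00 X81.6591 Y36.3837
M3 S250
G1 X189.5308 Y125.9899 F3586
G1 X197.2621 Y104.7847
G1 X41.4990 Y153.8494
G1 X145.5289 Y107.9564
G1 X81.6591 Y36.3837
M5
G00 X0.0000 Y0.0000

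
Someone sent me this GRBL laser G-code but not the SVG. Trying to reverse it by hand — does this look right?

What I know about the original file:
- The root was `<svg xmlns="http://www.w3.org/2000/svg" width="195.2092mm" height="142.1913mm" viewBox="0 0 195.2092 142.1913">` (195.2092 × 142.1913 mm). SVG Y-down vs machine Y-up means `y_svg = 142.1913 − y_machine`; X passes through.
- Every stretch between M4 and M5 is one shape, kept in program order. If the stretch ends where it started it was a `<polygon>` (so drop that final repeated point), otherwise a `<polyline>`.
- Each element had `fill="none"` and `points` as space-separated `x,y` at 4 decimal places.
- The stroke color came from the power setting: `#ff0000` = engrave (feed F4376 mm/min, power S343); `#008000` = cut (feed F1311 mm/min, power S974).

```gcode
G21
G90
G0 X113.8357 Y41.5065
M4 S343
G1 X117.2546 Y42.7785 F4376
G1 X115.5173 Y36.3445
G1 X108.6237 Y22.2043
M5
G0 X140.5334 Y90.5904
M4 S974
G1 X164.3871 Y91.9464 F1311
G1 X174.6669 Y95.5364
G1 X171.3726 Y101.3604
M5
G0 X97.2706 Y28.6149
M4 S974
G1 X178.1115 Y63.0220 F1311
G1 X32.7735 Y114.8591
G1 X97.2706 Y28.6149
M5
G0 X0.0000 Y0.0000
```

<svg xmlns="http://www.w3.org/2000/svg" width="195.2092mm" height="142.1913mm" viewBox="0 0 195.2092 142.1913">
  <polyline points="113.8357,100.6848 117.2546,99.4128 115.5173,105.8468 108.6237,119.9870" fill="none" stroke="#ff0000"/>
  <polyline points="140.5334,51.6009 164.3871,50.2449 174.6669,46.6549 171.3726,40.8309" fill="none" stroke="#008000"/>
  <polygon points="97.2706,113.5764 178.1115,79.1693 32.7735,27.3322" fill="none" stroke="#008000"/>
</svg>

Machine Y-up, SVG Y-down with viewBox height 142.1913, so y_svg = 142.1913 − y_machine; X carries over.

Run 1: S343 ⇒ engrave layer `#ff0000`. The run is open, so emit a `<polyline>` with points (Y-flipped): 113.8357,100.6848 117.2546,99.4128 115.5173,105.8468 108.6237,119.9870.

Run 2: power S974 maps to stroke `#008000` (cut). The run is open, so emit a `<polyline>` with points (Y-flipped): 140.5334,51.6009 164.3871,50.2449 174.6669,46.6549 171.3726,40.8309.

Run 3: power S974 maps to stroke `#008000` (cut). The run returns to its start, so emit a `<polygon>` with points (Y-flipped): 97.2706,113.5764 178.1115,79.1693 32.7735,27.3322.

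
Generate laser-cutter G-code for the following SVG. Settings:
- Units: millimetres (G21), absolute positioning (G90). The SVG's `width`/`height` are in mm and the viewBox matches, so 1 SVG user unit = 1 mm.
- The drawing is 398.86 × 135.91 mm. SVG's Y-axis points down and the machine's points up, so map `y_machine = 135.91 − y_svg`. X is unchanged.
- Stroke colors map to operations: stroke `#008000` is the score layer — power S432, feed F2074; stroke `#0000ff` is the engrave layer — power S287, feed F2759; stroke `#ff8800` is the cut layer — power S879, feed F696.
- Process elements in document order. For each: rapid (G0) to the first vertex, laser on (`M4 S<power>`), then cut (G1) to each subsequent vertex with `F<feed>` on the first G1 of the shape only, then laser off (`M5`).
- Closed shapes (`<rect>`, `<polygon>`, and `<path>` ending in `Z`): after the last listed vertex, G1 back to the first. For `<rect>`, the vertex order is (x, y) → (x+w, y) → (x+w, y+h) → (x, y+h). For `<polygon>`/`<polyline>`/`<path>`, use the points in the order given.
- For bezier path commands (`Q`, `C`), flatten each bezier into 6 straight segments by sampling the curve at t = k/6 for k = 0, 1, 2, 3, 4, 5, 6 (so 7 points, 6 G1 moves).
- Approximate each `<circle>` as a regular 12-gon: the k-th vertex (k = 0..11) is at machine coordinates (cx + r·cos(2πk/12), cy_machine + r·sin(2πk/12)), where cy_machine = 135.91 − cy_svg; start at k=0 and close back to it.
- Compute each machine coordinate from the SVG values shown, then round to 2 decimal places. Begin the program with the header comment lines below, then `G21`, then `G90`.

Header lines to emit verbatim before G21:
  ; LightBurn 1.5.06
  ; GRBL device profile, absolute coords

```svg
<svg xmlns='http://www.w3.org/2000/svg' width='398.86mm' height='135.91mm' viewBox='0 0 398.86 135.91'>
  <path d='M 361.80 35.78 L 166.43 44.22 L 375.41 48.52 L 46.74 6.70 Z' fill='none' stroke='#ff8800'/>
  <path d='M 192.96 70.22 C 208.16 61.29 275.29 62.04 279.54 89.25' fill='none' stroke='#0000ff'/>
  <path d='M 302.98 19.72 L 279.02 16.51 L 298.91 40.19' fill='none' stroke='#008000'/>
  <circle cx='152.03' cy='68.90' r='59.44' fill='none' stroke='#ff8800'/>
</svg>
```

viewBox `0 0 398.86 135.91` with mm width/height → 1 unit = 1 mm. Flip: y_m = 135.91 − y_svg.

**Shape 1** — `<path>` closed polygon, stroke `#ff8800` → cut (S879, F696). Machine vertices: (361.80,100.13) → (166.43,91.69) → (375.41,87.39) → (46.74,129.21) → (361.80,100.13). Closed: final G1 returns to the first vertex.

**Shape 2** — `<path>` cubic bezier, stroke `#0000ff` → engrave (S287, F2759). Control points (SVG): P0=(192.96,70.22), P1=(208.16,61.29), P2=(275.29,62.04), P3=(279.54,89.25); sampled at t=k/6. Machine vertices: (192.96,65.69) → (204.36,69.27) → (221.22,70.77) → (240.36,69.73) → (258.58,65.67) → (272.71,58.14) → (279.54,46.66). Open path.

**Shape 3** — `<path>` open polyline, stroke `#008000` → score (S432, F2074). Machine vertices: (302.98,116.19) → (279.02,119.40) → (298.91,95.72). Open path.

**Shape 4** — `<circle>` circle, stroke `#ff8800` → cut (S879, F696). Machine vertices: (211.47,67.01) → (203.51,96.73) → (181.75,118.49) → (152.03,126.45) → (122.31,118.49) → (100.55,96.73) → (92.59,67.01) → (100.55,37.29) → (122.31,15.53) → (152.03,7.57) → (181.75,15.53) → (203.51,37.29) → (211.47,67.01). Closed: final G1 returns to the first vertex.

; LightBurn 1.5.06
; GRBL device profile, absolute coords
G21
G90
G0 X361.80 Y100.13
M4 S879
G1 X166.43 Y91.69 F696
G1 X375.41 Y87.39
G1 X46.74 Y129.21
G1 X361.80 Y100.13
M5
G0 X192.96 Y65.69
M4 S287
G1 X204.36 Y69.27 F2759
G1 X221.22 Y70.77
G1 X240.36 Y69.73
G1 X258.58 Y65.67
G1 X272.71 Y58.14
G1 X279.54 Y46.66
M5
G0 X302.98 Y116.19
M4 S432
G1 X279.02 Y119.40 F2074
G1 X298.91 Y95.72
M5
G0 X211.47 Y67.01
M4 S879
G1 X203.51 Y96.73 F696
G1 X181.75 Y118.49
G1 X152.03 Y126.45
G1 X122.31 Y118.49
G1 X100.55 Y96.73
G1 X92.59 Y67.01
G1 X100.55 Y37.29
G1 X122.31 Y15.53
G1 X152.03 Y7.57
G1 X181.75 Y15.53
G1 X203.51 Y37.29
G1 X211.47 Y67.01
M5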